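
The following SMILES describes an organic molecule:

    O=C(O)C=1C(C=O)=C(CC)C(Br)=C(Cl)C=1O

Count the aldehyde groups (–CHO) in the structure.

1

The aldehyde motif appears at heavy-atom position 6 in the SMILES.
Other groups present: 1 carboxylic acid, 1 hydroxyl.
Aldehyde count: 1.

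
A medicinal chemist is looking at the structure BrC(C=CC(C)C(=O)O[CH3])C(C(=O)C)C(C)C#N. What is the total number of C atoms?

Count every carbon token in the SMILES (each C, including those in ring-closure positions and inside branches).
Carbon count: 13.

13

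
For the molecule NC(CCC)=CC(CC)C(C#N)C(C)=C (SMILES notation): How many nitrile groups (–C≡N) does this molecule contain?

1

The nitrile motif appears at heavy-atom position 11 in the SMILES.
Other groups present: 2 alkene, 1 primary amine.
Nitrile count: 1.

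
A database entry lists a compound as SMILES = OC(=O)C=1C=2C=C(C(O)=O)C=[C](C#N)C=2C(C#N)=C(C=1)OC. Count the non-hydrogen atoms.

Every atom symbol written in the SMILES (organic subset) is one heavy atom; implicit H are not written.
Heavy atoms by element → C:15, N:2, O:5.
Total: 22.

22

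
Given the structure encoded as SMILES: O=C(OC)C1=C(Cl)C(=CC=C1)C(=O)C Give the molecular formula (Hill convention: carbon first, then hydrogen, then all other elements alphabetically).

C10H9ClO3

Walk through each heavy atom and fill implicit hydrogens from standard valence (C 4, N 3, O 2, S 2, halogen 1):
  atom 1: O, bond orders sum to 2 (valence 2) → 0 H
  atom 2: C, bond orders sum to 4 (valence 4) → 0 H
  atom 3: O, bond orders sum to 2 (valence 2) → 0 H
  atom 4: C, bond orders sum to 1 (valence 4) → 3 H
  atom 5: C, bond orders sum to 4 (valence 4) → 0 H
  atom 6: C, bond orders sum to 4 (valence 4) → 0 H
  atom 7: Cl (halogen, monovalent) → 0 H
  atom 8: C, bond orders sum to 4 (valence 4) → 0 H
  atom 9: C, bond orders sum to 3 (valence 4) → 1 H
  atom 10: C, bond orders sum to 3 (valence 4) → 1 H
  atom 11: C, bond orders sum to 3 (valence 4) → 1 H
  atom 12: C, bond orders sum to 4 (valence 4) → 0 H
  atom 13: O, bond orders sum to 2 (valence 2) → 0 H
  atom 14: C, bond orders sum to 1 (valence 4) → 3 H
Totals → C:10, H:9, Cl:1, O:3.
In Hill order: C10H9ClO3.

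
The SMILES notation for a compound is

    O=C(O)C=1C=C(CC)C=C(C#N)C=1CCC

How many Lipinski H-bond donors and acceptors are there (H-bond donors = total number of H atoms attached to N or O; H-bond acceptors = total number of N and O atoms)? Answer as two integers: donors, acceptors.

Donors: find every N or O and count the H atoms it carries.
  atom 1 (O): bond orders sum to 2 → 0 H
  atom 3 (O): bond orders sum to 1 → 1 H
  atom 12 (N): bond orders sum to 3 → 0 H
Lipinski HBD = 1.
Acceptors: N atoms = 1, O atoms = 2 → HBA = 3.

1, 3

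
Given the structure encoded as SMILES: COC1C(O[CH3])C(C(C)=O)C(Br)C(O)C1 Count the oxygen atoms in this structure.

Scan the SMILES for O atoms (remember two-letter symbols like Cl and Br are single atoms).
Oxygen count: 4.

4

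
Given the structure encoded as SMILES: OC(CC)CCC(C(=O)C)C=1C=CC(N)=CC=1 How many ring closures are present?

1

In SMILES, each pair of matching ring-closure digits denotes one ring-closing bond; the number of such bonds equals the number of independent rings.
Ring-closure bonds here: 1.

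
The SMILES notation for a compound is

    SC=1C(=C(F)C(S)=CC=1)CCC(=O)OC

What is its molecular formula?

Walk through each heavy atom and fill implicit hydrogens from standard valence (C 4, N 3, O 2, S 2, halogen 1):
  atom 1: S, bond orders sum to 1 (valence 2) → 1 H
  atom 2: C, bond orders sum to 4 (valence 4) → 0 H
  atom 3: C, bond orders sum to 4 (valence 4) → 0 H
  atom 4: C, bond orders sum to 4 (valence 4) → 0 H
  atom 5: F (halogen, monovalent) → 0 H
  atom 6: C, bond orders sum to 4 (valence 4) → 0 H
  atom 7: S, bond orders sum to 1 (valence 2) → 1 H
  atom 8: C, bond orders sum to 3 (valence 4) → 1 H
  atom 9: C, bond orders sum to 3 (valence 4) → 1 H
  atom 10: C, bond orders sum to 2 (valence 4) → 2 H
  atom 11: C, bond orders sum to 2 (valence 4) → 2 H
  atom 12: C, bond orders sum to 4 (valence 4) → 0 H
  atom 13: O, bond orders sum to 2 (valence 2) → 0 H
  atom 14: O, bond orders sum to 2 (valence 2) → 0 H
  atom 15: C, bond orders sum to 1 (valence 4) → 3 H
Totals → C:10, H:11, F:1, O:2, S:2.
In Hill order: C10H11FO2S2.

C10H11FO2S2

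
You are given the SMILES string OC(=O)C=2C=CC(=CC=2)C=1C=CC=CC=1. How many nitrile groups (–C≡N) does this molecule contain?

0

Scan the SMILES for the nitrile motif — none present.
Groups that are present: 1 carboxylic acid.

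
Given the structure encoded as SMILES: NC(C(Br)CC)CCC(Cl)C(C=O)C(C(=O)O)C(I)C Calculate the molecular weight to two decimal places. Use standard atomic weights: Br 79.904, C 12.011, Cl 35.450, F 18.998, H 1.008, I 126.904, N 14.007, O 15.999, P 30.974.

482.58 g/mol

First, the molecular formula is C13H22BrClINO3 (counting implicit H from valence).
  Br: 1 × 79.904 = 79.904
  C: 13 × 12.011 = 156.143
  Cl: 1 × 35.450 = 35.450
  H: 22 × 1.008 = 22.176
  I: 1 × 126.904 = 126.904
  N: 1 × 14.007 = 14.007
  O: 3 × 15.999 = 47.997
Sum: 1×79.904 + 13×12.011 + 1×35.450 + 22×1.008 + 1×126.904 + 1×14.007 + 3×15.999 = 482.581 → 482.58 g/mol.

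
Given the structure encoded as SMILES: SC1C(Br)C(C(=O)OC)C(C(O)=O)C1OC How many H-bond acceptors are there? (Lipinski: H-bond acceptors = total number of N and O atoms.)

N atoms: 0; O atoms: 5.
Lipinski HBA = 0 + 5 = 5.

5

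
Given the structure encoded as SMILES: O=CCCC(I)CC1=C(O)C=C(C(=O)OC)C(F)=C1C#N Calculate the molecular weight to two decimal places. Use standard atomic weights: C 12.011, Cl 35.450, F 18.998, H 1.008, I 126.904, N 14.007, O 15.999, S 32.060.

First, the molecular formula is C14H13FINO4 (counting implicit H from valence).
  C: 14 × 12.011 = 168.154
  F: 1 × 18.998 = 18.998
  H: 13 × 1.008 = 13.104
  I: 1 × 126.904 = 126.904
  N: 1 × 14.007 = 14.007
  O: 4 × 15.999 = 63.996
Sum: 14×12.011 + 1×18.998 + 13×1.008 + 1×126.904 + 1×14.007 + 4×15.999 = 405.163 → 405.16 g/mol.

405.16 g/mol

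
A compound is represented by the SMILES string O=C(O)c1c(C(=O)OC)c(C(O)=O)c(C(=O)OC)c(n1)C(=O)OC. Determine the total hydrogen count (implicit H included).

11

Walk through each heavy atom and fill implicit hydrogens from standard valence (C 4, N 3, O 2, S 2, halogen 1); for lowercase aromatic atoms, an aromatic c carries 1 H when it has two neighbours and 0 H with three, and aromatic n carries 0 H:
  atom 1: O, bond orders sum to 2 (valence 2) → 0 H
  atom 2: C, bond orders sum to 4 (valence 4) → 0 H
  atom 3: O, bond orders sum to 1 (valence 2) → 1 H
  atom 4: aromatic c, 3 neighbours → 0 H
  atom 5: aromatic c, 3 neighbours → 0 H
  atom 6: C, bond orders sum to 4 (valence 4) → 0 H
  atom 7: O, bond orders sum to 2 (valence 2) → 0 H
  atom 8: O, bond orders sum to 2 (valence 2) → 0 H
  atom 9: C, bond orders sum to 1 (valence 4) → 3 H
  atom 10: aromatic c, 3 neighbours → 0 H
  atom 11: C, bond orders sum to 4 (valence 4) → 0 H
  atom 12: O, bond orders sum to 1 (valence 2) → 1 H
  atom 13: O, bond orders sum to 2 (valence 2) → 0 H
  atom 14: aromatic c, 3 neighbours → 0 H
  atom 15: C, bond orders sum to 4 (valence 4) → 0 H
  atom 16: O, bond orders sum to 2 (valence 2) → 0 H
  atom 17: O, bond orders sum to 2 (valence 2) → 0 H
  atom 18: C, bond orders sum to 1 (valence 4) → 3 H
  atom 19: aromatic c, 3 neighbours → 0 H
  atom 20: aromatic n, 2 neighbours → 0 H
  atom 21: C, bond orders sum to 4 (valence 4) → 0 H
  atom 22: O, bond orders sum to 2 (valence 2) → 0 H
  atom 23: O, bond orders sum to 2 (valence 2) → 0 H
  atom 24: C, bond orders sum to 1 (valence 4) → 3 H
Total hydrogens: 11.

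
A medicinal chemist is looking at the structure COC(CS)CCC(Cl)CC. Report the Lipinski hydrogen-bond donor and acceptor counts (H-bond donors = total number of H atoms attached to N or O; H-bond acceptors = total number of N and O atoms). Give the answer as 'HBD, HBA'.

Donors: find every N or O and count the H atoms it carries.
  atom 2 (O): bond orders sum to 2 → 0 H
Lipinski HBD = 0.
Acceptors: N atoms = 0, O atoms = 1 → HBA = 1.

0, 1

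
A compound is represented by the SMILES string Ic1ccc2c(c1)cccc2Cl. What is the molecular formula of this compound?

C10H6ClI

Walk through each heavy atom and fill implicit hydrogens from standard valence (C 4, N 3, O 2, S 2, halogen 1); for lowercase aromatic atoms, an aromatic c carries 1 H when it has two neighbours and 0 H with three, and aromatic n carries 0 H:
  atom 1: I (halogen, monovalent) → 0 H
  atom 2: aromatic c, 3 neighbours → 0 H
  atom 3: aromatic c, 2 neighbours → 1 H
  atom 4: aromatic c, 2 neighbours → 1 H
  atom 5: aromatic c, 3 neighbours → 0 H
  atom 6: aromatic c, 3 neighbours → 0 H
  atom 7: aromatic c, 2 neighbours → 1 H
  atom 8: aromatic c, 2 neighbours → 1 H
  atom 9: aromatic c, 2 neighbours → 1 H
  atom 10: aromatic c, 2 neighbours → 1 H
  atom 11: aromatic c, 3 neighbours → 0 H
  atom 12: Cl (halogen, monovalent) → 0 H
Totals → C:10, H:6, Cl:1, I:1.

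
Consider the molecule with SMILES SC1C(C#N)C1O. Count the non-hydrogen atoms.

Every atom symbol written in the SMILES (organic subset) is one heavy atom; implicit H are not written.
Heavy atoms by element → C:4, N:1, O:1, S:1.
Total: 7.

7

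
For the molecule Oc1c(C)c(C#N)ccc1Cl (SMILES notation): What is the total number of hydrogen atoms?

Walk through each heavy atom and fill implicit hydrogens from standard valence (C 4, N 3, O 2, S 2, halogen 1); for lowercase aromatic atoms, an aromatic c carries 1 H when it has two neighbours and 0 H with three, and aromatic n carries 0 H:
  atom 1: O, bond orders sum to 1 (valence 2) → 1 H
  atom 2: aromatic c, 3 neighbours → 0 H
  atom 3: aromatic c, 3 neighbours → 0 H
  atom 4: C, bond orders sum to 1 (valence 4) → 3 H
  atom 5: aromatic c, 3 neighbours → 0 H
  atom 6: C, bond orders sum to 4 (valence 4) → 0 H
  atom 7: N, bond orders sum to 3 (valence 3) → 0 H
  atom 8: aromatic c, 2 neighbours → 1 H
  atom 9: aromatic c, 2 neighbours → 1 H
  atom 10: aromatic c, 3 neighbours → 0 H
  atom 11: Cl (halogen, monovalent) → 0 H
Total hydrogens: 6.

6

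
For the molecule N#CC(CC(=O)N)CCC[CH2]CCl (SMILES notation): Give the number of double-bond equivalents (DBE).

Degree of unsaturation = (number of rings) + (number of π bonds).
Ring closures in the SMILES: 0.
π bonds: 1 double bond (each 1 DoU), 1 triple bond (each 2 DoU) → 3 DoU from unsaturation.
Total DoU = 0 + 3 = 3.

3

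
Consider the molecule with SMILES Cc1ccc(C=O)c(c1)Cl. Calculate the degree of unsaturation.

Molecular formula: C8H7ClO.
DoU = (2C + 2 + N − H − X) / 2, where X is the halogen count and O/S are ignored.
    = (2·8 + 2 + 0 − 7 − 1) / 2 = 10 / 2 = 5.

5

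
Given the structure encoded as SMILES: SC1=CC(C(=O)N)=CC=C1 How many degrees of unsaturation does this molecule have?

5

Molecular formula: C7H7NOS.
DoU = (2C + 2 + N − H − X) / 2, where X is the halogen count and O/S are ignored.
    = (2·7 + 2 + 1 − 7 − 0) / 2 = 10 / 2 = 5.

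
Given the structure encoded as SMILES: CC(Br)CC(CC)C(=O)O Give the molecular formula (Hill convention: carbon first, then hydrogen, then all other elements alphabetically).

Walk through each heavy atom and fill implicit hydrogens from standard valence (C 4, N 3, O 2, S 2, halogen 1):
  atom 1: C, bond orders sum to 1 (valence 4) → 3 H
  atom 2: C, bond orders sum to 3 (valence 4) → 1 H
  atom 3: Br (halogen, monovalent) → 0 H
  atom 4: C, bond orders sum to 2 (valence 4) → 2 H
  atom 5: C, bond orders sum to 3 (valence 4) → 1 H
  atom 6: C, bond orders sum to 2 (valence 4) → 2 H
  atom 7: C, bond orders sum to 1 (valence 4) → 3 H
  atom 8: C, bond orders sum to 4 (valence 4) → 0 H
  atom 9: O, bond orders sum to 2 (valence 2) → 0 H
  atom 10: O, bond orders sum to 1 (valence 2) → 1 H
Totals → C:7, H:13, Br:1, O:2.
In Hill order: C7H13BrO2.

C7H13BrO2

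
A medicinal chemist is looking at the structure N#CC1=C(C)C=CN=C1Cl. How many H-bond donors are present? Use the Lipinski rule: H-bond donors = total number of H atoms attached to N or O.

Donors: find every N or O and count the H atoms it carries.
  atom 1 (N): bond orders sum to 3 → 0 H
  atom 8 (N): bond orders sum to 3 → 0 H
Lipinski HBD = 0.

0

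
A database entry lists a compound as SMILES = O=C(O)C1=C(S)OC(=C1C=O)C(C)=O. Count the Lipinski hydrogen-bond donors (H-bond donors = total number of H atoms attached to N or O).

Donors: find every N or O and count the H atoms it carries.
  atom 1 (O): bond orders sum to 2 → 0 H
  atom 3 (O): bond orders sum to 1 → 1 H
  atom 7 (O): bond orders sum to 2 → 0 H
  atom 11 (O): bond orders sum to 2 → 0 H
  atom 14 (O): bond orders sum to 2 → 0 H
Lipinski HBD = 1.

1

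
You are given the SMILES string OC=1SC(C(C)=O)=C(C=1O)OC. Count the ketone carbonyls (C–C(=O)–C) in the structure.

The ketone motif appears at heavy-atom position 5 in the SMILES.
Other groups present: 1 ether, 2 hydroxyl.
Ketone count: 1.

1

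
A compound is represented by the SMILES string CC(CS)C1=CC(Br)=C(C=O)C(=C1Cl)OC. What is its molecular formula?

Walk through each heavy atom and fill implicit hydrogens from standard valence (C 4, N 3, O 2, S 2, halogen 1):
  atom 1: C, bond orders sum to 1 (valence 4) → 3 H
  atom 2: C, bond orders sum to 3 (valence 4) → 1 H
  atom 3: C, bond orders sum to 2 (valence 4) → 2 H
  atom 4: S, bond orders sum to 1 (valence 2) → 1 H
  atom 5: C, bond orders sum to 4 (valence 4) → 0 H
  atom 6: C, bond orders sum to 3 (valence 4) → 1 H
  atom 7: C, bond orders sum to 4 (valence 4) → 0 H
  atom 8: Br (halogen, monovalent) → 0 H
  atom 9: C, bond orders sum to 4 (valence 4) → 0 H
  atom 10: C, bond orders sum to 3 (valence 4) → 1 H
  atom 11: O, bond orders sum to 2 (valence 2) → 0 H
  atom 12: C, bond orders sum to 4 (valence 4) → 0 H
  atom 13: C, bond orders sum to 4 (valence 4) → 0 H
  atom 14: Cl (halogen, monovalent) → 0 H
  atom 15: O, bond orders sum to 2 (valence 2) → 0 H
  atom 16: C, bond orders sum to 1 (valence 4) → 3 H
Totals → C:11, H:12, Br:1, Cl:1, O:2, S:1.

C11H12BrClO2S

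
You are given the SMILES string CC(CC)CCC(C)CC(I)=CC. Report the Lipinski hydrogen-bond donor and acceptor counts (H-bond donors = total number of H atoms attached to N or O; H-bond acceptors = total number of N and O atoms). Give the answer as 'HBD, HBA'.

0, 0

Donors: find every N or O and count the H atoms it carries.
  (no N or O atoms present)
Lipinski HBD = 0.
Acceptors: N atoms = 0, O atoms = 0 → HBA = 0.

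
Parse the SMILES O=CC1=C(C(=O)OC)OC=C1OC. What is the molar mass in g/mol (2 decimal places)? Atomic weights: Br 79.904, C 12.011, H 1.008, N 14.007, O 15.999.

184.15 g/mol

First, the molecular formula is C8H8O5 (counting implicit H from valence).
  C: 8 × 12.011 = 96.088
  H: 8 × 1.008 = 8.064
  O: 5 × 15.999 = 79.995
Sum: 8×12.011 + 8×1.008 + 5×15.999 = 184.147 → 184.15 g/mol.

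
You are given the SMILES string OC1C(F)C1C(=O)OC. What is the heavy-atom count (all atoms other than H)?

Every atom symbol written in the SMILES (organic subset) is one heavy atom; implicit H are not written.
Heavy atoms by element → C:5, F:1, O:3.
Total: 9.

9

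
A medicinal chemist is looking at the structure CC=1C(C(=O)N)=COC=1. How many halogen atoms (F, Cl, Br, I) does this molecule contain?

0

Scan the SMILES for the halogen motif — none present.
Groups that are present: 1 amide.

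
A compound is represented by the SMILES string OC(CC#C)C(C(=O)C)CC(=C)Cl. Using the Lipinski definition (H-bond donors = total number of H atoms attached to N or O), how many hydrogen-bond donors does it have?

Donors: find every N or O and count the H atoms it carries.
  atom 1 (O): bond orders sum to 1 → 1 H
  atom 8 (O): bond orders sum to 2 → 0 H
Lipinski HBD = 1.

1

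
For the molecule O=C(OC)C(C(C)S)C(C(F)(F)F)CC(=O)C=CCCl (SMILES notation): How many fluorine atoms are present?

Scan the SMILES for F atoms (remember two-letter symbols like Cl and Br are single atoms).
Fluorine count: 3.

3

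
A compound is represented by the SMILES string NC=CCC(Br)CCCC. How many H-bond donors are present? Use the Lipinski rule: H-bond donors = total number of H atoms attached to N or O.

2

Donors: find every N or O and count the H atoms it carries.
  atom 1 (N): bond orders sum to 1 → 2 H
Lipinski HBD = 2.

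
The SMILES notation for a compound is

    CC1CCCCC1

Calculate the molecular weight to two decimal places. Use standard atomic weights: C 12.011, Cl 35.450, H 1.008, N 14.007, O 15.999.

First, the molecular formula is C7H14 (counting implicit H from valence).
  C: 7 × 12.011 = 84.077
  H: 14 × 1.008 = 14.112
Sum: 7×12.011 + 14×1.008 = 98.189 → 98.19 g/mol.

98.19 g/mol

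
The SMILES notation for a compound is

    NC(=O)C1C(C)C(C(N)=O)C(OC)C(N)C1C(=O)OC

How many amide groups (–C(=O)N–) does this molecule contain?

The amide motif appears at heavy-atom positions 2, 8 in the SMILES.
Other groups present: 1 ester, 1 ether, 1 primary amine.
Amide count: 2.

2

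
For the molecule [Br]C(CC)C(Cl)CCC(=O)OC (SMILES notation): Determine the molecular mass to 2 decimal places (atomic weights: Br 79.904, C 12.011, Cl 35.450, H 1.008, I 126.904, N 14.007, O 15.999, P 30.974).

257.55 g/mol

First, the molecular formula is C8H14BrClO2 (counting implicit H from valence).
  Br: 1 × 79.904 = 79.904
  C: 8 × 12.011 = 96.088
  Cl: 1 × 35.450 = 35.450
  H: 14 × 1.008 = 14.112
  O: 2 × 15.999 = 31.998
Sum: 1×79.904 + 8×12.011 + 1×35.450 + 14×1.008 + 2×15.999 = 257.552 → 257.55 g/mol.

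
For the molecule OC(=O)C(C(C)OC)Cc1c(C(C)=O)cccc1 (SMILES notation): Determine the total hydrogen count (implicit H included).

18

Walk through each heavy atom and fill implicit hydrogens from standard valence (C 4, N 3, O 2, S 2, halogen 1); for lowercase aromatic atoms, an aromatic c carries 1 H when it has two neighbours and 0 H with three, and aromatic n carries 0 H:
  atom 1: O, bond orders sum to 1 (valence 2) → 1 H
  atom 2: C, bond orders sum to 4 (valence 4) → 0 H
  atom 3: O, bond orders sum to 2 (valence 2) → 0 H
  atom 4: C, bond orders sum to 3 (valence 4) → 1 H
  atom 5: C, bond orders sum to 3 (valence 4) → 1 H
  atom 6: C, bond orders sum to 1 (valence 4) → 3 H
  atom 7: O, bond orders sum to 2 (valence 2) → 0 H
  atom 8: C, bond orders sum to 1 (valence 4) → 3 H
  atom 9: C, bond orders sum to 2 (valence 4) → 2 H
  atom 10: aromatic c, 3 neighbours → 0 H
  atom 11: aromatic c, 3 neighbours → 0 H
  atom 12: C, bond orders sum to 4 (valence 4) → 0 H
  atom 13: C, bond orders sum to 1 (valence 4) → 3 H
  atom 14: O, bond orders sum to 2 (valence 2) → 0 H
  atom 15: aromatic c, 2 neighbours → 1 H
  atom 16: aromatic c, 2 neighbours → 1 H
  atom 17: aromatic c, 2 neighbours → 1 H
  atom 18: aromatic c, 2 neighbours → 1 H
Total hydrogens: 18.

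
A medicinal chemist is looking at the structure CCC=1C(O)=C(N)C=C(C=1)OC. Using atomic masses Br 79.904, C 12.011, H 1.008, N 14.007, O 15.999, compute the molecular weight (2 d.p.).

167.21 g/mol

First, the molecular formula is C9H13NO2 (counting implicit H from valence).
  C: 9 × 12.011 = 108.099
  H: 13 × 1.008 = 13.104
  N: 1 × 14.007 = 14.007
  O: 2 × 15.999 = 31.998
Sum: 9×12.011 + 13×1.008 + 1×14.007 + 2×15.999 = 167.208 → 167.21 g/mol.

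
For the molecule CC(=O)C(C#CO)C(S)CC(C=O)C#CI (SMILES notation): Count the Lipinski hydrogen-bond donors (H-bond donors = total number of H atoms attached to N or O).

Donors: find every N or O and count the H atoms it carries.
  atom 3 (O): bond orders sum to 2 → 0 H
  atom 7 (O): bond orders sum to 1 → 1 H
  atom 13 (O): bond orders sum to 2 → 0 H
Lipinski HBD = 1.

1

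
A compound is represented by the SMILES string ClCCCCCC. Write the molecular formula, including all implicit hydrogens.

Walk through each heavy atom and fill implicit hydrogens from standard valence (C 4, N 3, O 2, S 2, halogen 1):
  atom 1: Cl (halogen, monovalent) → 0 H
  atom 2: C, bond orders sum to 2 (valence 4) → 2 H
  atom 3: C, bond orders sum to 2 (valence 4) → 2 H
  atom 4: C, bond orders sum to 2 (valence 4) → 2 H
  atom 5: C, bond orders sum to 2 (valence 4) → 2 H
  atom 6: C, bond orders sum to 2 (valence 4) → 2 H
  atom 7: C, bond orders sum to 1 (valence 4) → 3 H
Totals → C:6, H:13, Cl:1.
In Hill order: C6H13Cl.

C6H13Cl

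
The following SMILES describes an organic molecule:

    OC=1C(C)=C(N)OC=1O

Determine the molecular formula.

C5H7NO3

Walk through each heavy atom and fill implicit hydrogens from standard valence (C 4, N 3, O 2, S 2, halogen 1):
  atom 1: O, bond orders sum to 1 (valence 2) → 1 H
  atom 2: C, bond orders sum to 4 (valence 4) → 0 H
  atom 3: C, bond orders sum to 4 (valence 4) → 0 H
  atom 4: C, bond orders sum to 1 (valence 4) → 3 H
  atom 5: C, bond orders sum to 4 (valence 4) → 0 H
  atom 6: N, bond orders sum to 1 (valence 3) → 2 H
  atom 7: O, bond orders sum to 2 (valence 2) → 0 H
  atom 8: C, bond orders sum to 4 (valence 4) → 0 H
  atom 9: O, bond orders sum to 1 (valence 2) → 1 H
Totals → C:5, H:7, N:1, O:3.
In Hill order: C5H7NO3.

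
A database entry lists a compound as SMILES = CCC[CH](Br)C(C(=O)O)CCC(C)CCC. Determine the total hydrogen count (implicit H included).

25

Walk through each heavy atom and fill implicit hydrogens from standard valence (C 4, N 3, O 2, S 2, halogen 1):
  atom 1: C, bond orders sum to 1 (valence 4) → 3 H
  atom 2: C, bond orders sum to 2 (valence 4) → 2 H
  atom 3: C, bond orders sum to 2 (valence 4) → 2 H
  atom 4: C with explicit H count 1
  atom 5: Br (halogen, monovalent) → 0 H
  atom 6: C, bond orders sum to 3 (valence 4) → 1 H
  atom 7: C, bond orders sum to 4 (valence 4) → 0 H
  atom 8: O, bond orders sum to 2 (valence 2) → 0 H
  atom 9: O, bond orders sum to 1 (valence 2) → 1 H
  atom 10: C, bond orders sum to 2 (valence 4) → 2 H
  atom 11: C, bond orders sum to 2 (valence 4) → 2 H
  atom 12: C, bond orders sum to 3 (valence 4) → 1 H
  atom 13: C, bond orders sum to 1 (valence 4) → 3 H
  atom 14: C, bond orders sum to 2 (valence 4) → 2 H
  atom 15: C, bond orders sum to 2 (valence 4) → 2 H
  atom 16: C, bond orders sum to 1 (valence 4) → 3 H
Total hydrogens: 25.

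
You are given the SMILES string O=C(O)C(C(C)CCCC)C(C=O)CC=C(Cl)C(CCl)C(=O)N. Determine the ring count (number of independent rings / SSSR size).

In SMILES, each pair of matching ring-closure digits denotes one ring-closing bond; the number of such bonds equals the number of independent rings.
Ring-closure bonds here: 0.

0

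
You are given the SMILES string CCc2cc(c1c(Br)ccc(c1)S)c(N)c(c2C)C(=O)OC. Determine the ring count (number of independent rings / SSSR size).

In SMILES, each pair of matching ring-closure digits denotes one ring-closing bond; the number of such bonds equals the number of independent rings.
Ring-closure bonds here: 2.

2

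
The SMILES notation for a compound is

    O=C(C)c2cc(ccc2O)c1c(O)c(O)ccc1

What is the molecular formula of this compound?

Walk through each heavy atom and fill implicit hydrogens from standard valence (C 4, N 3, O 2, S 2, halogen 1); for lowercase aromatic atoms, an aromatic c carries 1 H when it has two neighbours and 0 H with three, and aromatic n carries 0 H:
  atom 1: O, bond orders sum to 2 (valence 2) → 0 H
  atom 2: C, bond orders sum to 4 (valence 4) → 0 H
  atom 3: C, bond orders sum to 1 (valence 4) → 3 H
  atom 4: aromatic c, 3 neighbours → 0 H
  atom 5: aromatic c, 2 neighbours → 1 H
  atom 6: aromatic c, 3 neighbours → 0 H
  atom 7: aromatic c, 2 neighbours → 1 H
  atom 8: aromatic c, 2 neighbours → 1 H
  atom 9: aromatic c, 3 neighbours → 0 H
  atom 10: O, bond orders sum to 1 (valence 2) → 1 H
  atom 11: aromatic c, 3 neighbours → 0 H
  atom 12: aromatic c, 3 neighbours → 0 H
  atom 13: O, bond orders sum to 1 (valence 2) → 1 H
  atom 14: aromatic c, 3 neighbours → 0 H
  atom 15: O, bond orders sum to 1 (valence 2) → 1 H
  atom 16: aromatic c, 2 neighbours → 1 H
  atom 17: aromatic c, 2 neighbours → 1 H
  atom 18: aromatic c, 2 neighbours → 1 H
Totals → C:14, H:12, O:4.

C14H12O4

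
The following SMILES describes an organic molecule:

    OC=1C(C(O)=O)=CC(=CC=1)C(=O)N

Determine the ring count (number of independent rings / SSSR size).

In SMILES, each pair of matching ring-closure digits denotes one ring-closing bond; the number of such bonds equals the number of independent rings.
Ring-closure bonds here: 1.

1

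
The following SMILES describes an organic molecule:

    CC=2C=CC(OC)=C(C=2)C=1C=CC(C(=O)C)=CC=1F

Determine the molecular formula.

C16H15FO2

Walk through each heavy atom and fill implicit hydrogens from standard valence (C 4, N 3, O 2, S 2, halogen 1):
  atom 1: C, bond orders sum to 1 (valence 4) → 3 H
  atom 2: C, bond orders sum to 4 (valence 4) → 0 H
  atom 3: C, bond orders sum to 3 (valence 4) → 1 H
  atom 4: C, bond orders sum to 3 (valence 4) → 1 H
  atom 5: C, bond orders sum to 4 (valence 4) → 0 H
  atom 6: O, bond orders sum to 2 (valence 2) → 0 H
  atom 7: C, bond orders sum to 1 (valence 4) → 3 H
  atom 8: C, bond orders sum to 4 (valence 4) → 0 H
  atom 9: C, bond orders sum to 3 (valence 4) → 1 H
  atom 10: C, bond orders sum to 4 (valence 4) → 0 H
  atom 11: C, bond orders sum to 3 (valence 4) → 1 H
  atom 12: C, bond orders sum to 3 (valence 4) → 1 H
  atom 13: C, bond orders sum to 4 (valence 4) → 0 H
  atom 14: C, bond orders sum to 4 (valence 4) → 0 H
  atom 15: O, bond orders sum to 2 (valence 2) → 0 H
  atom 16: C, bond orders sum to 1 (valence 4) → 3 H
  atom 17: C, bond orders sum to 3 (valence 4) → 1 H
  atom 18: C, bond orders sum to 4 (valence 4) → 0 H
  atom 19: F (halogen, monovalent) → 0 H
Totals → C:16, H:15, F:1, O:2.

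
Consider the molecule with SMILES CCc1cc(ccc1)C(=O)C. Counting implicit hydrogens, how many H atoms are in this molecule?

Walk through each heavy atom and fill implicit hydrogens from standard valence (C 4, N 3, O 2, S 2, halogen 1); for lowercase aromatic atoms, an aromatic c carries 1 H when it has two neighbours and 0 H with three, and aromatic n carries 0 H:
  atom 1: C, bond orders sum to 1 (valence 4) → 3 H
  atom 2: C, bond orders sum to 2 (valence 4) → 2 H
  atom 3: aromatic c, 3 neighbours → 0 H
  atom 4: aromatic c, 2 neighbours → 1 H
  atom 5: aromatic c, 3 neighbours → 0 H
  atom 6: aromatic c, 2 neighbours → 1 H
  atom 7: aromatic c, 2 neighbours → 1 H
  atom 8: aromatic c, 2 neighbours → 1 H
  atom 9: C, bond orders sum to 4 (valence 4) → 0 H
  atom 10: O, bond orders sum to 2 (valence 2) → 0 H
  atom 11: C, bond orders sum to 1 (valence 4) → 3 H
Total hydrogens: 12.

12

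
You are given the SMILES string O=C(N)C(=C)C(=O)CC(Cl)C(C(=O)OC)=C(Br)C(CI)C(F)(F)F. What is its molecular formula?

C13H13BrClF3INO4

Walk through each heavy atom and fill implicit hydrogens from standard valence (C 4, N 3, O 2, S 2, halogen 1):
  atom 1: O, bond orders sum to 2 (valence 2) → 0 H
  atom 2: C, bond orders sum to 4 (valence 4) → 0 H
  atom 3: N, bond orders sum to 1 (valence 3) → 2 H
  atom 4: C, bond orders sum to 4 (valence 4) → 0 H
  atom 5: C, bond orders sum to 2 (valence 4) → 2 H
  atom 6: C, bond orders sum to 4 (valence 4) → 0 H
  atom 7: O, bond orders sum to 2 (valence 2) → 0 H
  atom 8: C, bond orders sum to 2 (valence 4) → 2 H
  atom 9: C, bond orders sum to 3 (valence 4) → 1 H
  atom 10: Cl (halogen, monovalent) → 0 H
  atom 11: C, bond orders sum to 4 (valence 4) → 0 H
  atom 12: C, bond orders sum to 4 (valence 4) → 0 H
  atom 13: O, bond orders sum to 2 (valence 2) → 0 H
  atom 14: O, bond orders sum to 2 (valence 2) → 0 H
  atom 15: C, bond orders sum to 1 (valence 4) → 3 H
  atom 16: C, bond orders sum to 4 (valence 4) → 0 H
  atom 17: Br (halogen, monovalent) → 0 H
  atom 18: C, bond orders sum to 3 (valence 4) → 1 H
  atom 19: C, bond orders sum to 2 (valence 4) → 2 H
  atom 20: I (halogen, monovalent) → 0 H
  atom 21: C, bond orders sum to 4 (valence 4) → 0 H
  atom 22: F (halogen, monovalent) → 0 H
  atom 23: F (halogen, monovalent) → 0 H
  atom 24: F (halogen, monovalent) → 0 H
Totals → C:13, H:13, Br:1, Cl:1, F:3, I:1, N:1, O:4.
In Hill order: C13H13BrClF3INO4.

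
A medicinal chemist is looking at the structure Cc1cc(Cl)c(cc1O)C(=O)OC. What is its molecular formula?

Walk through each heavy atom and fill implicit hydrogens from standard valence (C 4, N 3, O 2, S 2, halogen 1); for lowercase aromatic atoms, an aromatic c carries 1 H when it has two neighbours and 0 H with three, and aromatic n carries 0 H:
  atom 1: C, bond orders sum to 1 (valence 4) → 3 H
  atom 2: aromatic c, 3 neighbours → 0 H
  atom 3: aromatic c, 2 neighbours → 1 H
  atom 4: aromatic c, 3 neighbours → 0 H
  atom 5: Cl (halogen, monovalent) → 0 H
  atom 6: aromatic c, 3 neighbours → 0 H
  atom 7: aromatic c, 2 neighbours → 1 H
  atom 8: aromatic c, 3 neighbours → 0 H
  atom 9: O, bond orders sum to 1 (valence 2) → 1 H
  atom 10: C, bond orders sum to 4 (valence 4) → 0 H
  atom 11: O, bond orders sum to 2 (valence 2) → 0 H
  atom 12: O, bond orders sum to 2 (valence 2) → 0 H
  atom 13: C, bond orders sum to 1 (valence 4) → 3 H
Totals → C:9, H:9, Cl:1, O:3.

C9H9ClO3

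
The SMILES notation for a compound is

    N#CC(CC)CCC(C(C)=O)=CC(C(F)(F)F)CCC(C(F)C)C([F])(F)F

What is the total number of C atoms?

Count every carbon token in the SMILES (each C, including those in ring-closure positions and inside branches).
Carbon count: 18.

18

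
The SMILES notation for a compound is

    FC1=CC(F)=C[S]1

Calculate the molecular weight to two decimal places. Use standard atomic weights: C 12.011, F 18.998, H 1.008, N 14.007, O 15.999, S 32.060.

120.12 g/mol

First, the molecular formula is C4H2F2S (counting implicit H from valence).
  C: 4 × 12.011 = 48.044
  F: 2 × 18.998 = 37.996
  H: 2 × 1.008 = 2.016
  S: 1 × 32.060 = 32.060
Sum: 4×12.011 + 2×18.998 + 2×1.008 + 1×32.060 = 120.116 → 120.12 g/mol.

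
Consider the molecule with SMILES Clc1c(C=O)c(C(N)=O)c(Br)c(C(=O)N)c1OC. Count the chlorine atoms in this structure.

1

Scan the SMILES for Cl atoms (remember two-letter symbols like Cl and Br are single atoms).
Chlorine count: 1.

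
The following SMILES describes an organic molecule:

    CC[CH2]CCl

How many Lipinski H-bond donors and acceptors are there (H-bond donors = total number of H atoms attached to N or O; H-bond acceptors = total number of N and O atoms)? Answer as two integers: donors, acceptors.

0, 0

Donors: find every N or O and count the H atoms it carries.
  (no N or O atoms present)
Lipinski HBD = 0.
Acceptors: N atoms = 0, O atoms = 0 → HBA = 0.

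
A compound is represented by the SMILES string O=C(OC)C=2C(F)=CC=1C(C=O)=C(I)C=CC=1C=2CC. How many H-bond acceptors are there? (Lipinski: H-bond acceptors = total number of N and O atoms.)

N atoms: 0; O atoms: 3.
Lipinski HBA = 0 + 3 = 3.

3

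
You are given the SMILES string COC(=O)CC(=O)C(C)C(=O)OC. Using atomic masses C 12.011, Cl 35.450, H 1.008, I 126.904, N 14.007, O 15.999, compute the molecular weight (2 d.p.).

188.18 g/mol

First, the molecular formula is C8H12O5 (counting implicit H from valence).
  C: 8 × 12.011 = 96.088
  H: 12 × 1.008 = 12.096
  O: 5 × 15.999 = 79.995
Sum: 8×12.011 + 12×1.008 + 5×15.999 = 188.179 → 188.18 g/mol.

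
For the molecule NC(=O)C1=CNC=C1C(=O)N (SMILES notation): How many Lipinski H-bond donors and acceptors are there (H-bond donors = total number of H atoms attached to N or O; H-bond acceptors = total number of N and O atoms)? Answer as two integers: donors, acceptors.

Donors: find every N or O and count the H atoms it carries.
  atom 1 (N): bond orders sum to 1 → 2 H
  atom 3 (O): bond orders sum to 2 → 0 H
  atom 6 (N): bond orders sum to 2 → 1 H
  atom 10 (O): bond orders sum to 2 → 0 H
  atom 11 (N): bond orders sum to 1 → 2 H
Lipinski HBD = 5.
Acceptors: N atoms = 3, O atoms = 2 → HBA = 5.

5, 5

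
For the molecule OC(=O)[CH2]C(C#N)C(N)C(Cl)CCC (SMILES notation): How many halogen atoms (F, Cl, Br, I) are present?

1

Halogen atoms appear at heavy-atom position 11 (1×Cl).
Other groups present: 1 carboxylic acid, 1 nitrile, 1 primary amine.
Halogen count: 1.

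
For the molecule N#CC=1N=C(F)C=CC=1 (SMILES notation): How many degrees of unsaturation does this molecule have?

Degree of unsaturation = (number of rings) + (number of π bonds).
Ring closures in the SMILES: 1.
π bonds: 3 double bonds (each 1 DoU), 1 triple bond (each 2 DoU) → 5 DoU from unsaturation.
Total DoU = 1 + 5 = 6.

6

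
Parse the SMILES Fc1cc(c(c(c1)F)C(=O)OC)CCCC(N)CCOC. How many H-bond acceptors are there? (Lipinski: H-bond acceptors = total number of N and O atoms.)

N atoms: 1; O atoms: 3.
Lipinski HBA = 1 + 3 = 4.

4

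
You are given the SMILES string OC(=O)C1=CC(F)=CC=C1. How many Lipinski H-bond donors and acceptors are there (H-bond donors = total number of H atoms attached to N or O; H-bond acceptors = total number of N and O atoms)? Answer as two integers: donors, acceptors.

1, 2

Donors: find every N or O and count the H atoms it carries.
  atom 1 (O): bond orders sum to 1 → 1 H
  atom 3 (O): bond orders sum to 2 → 0 H
Lipinski HBD = 1.
Acceptors: N atoms = 0, O atoms = 2 → HBA = 2.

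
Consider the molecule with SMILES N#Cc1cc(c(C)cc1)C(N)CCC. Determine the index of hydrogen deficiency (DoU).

6

Molecular formula: C12H16N2.
DoU = (2C + 2 + N − H − X) / 2, where X is the halogen count and O/S are ignored.
    = (2·12 + 2 + 2 − 16 − 0) / 2 = 12 / 2 = 6.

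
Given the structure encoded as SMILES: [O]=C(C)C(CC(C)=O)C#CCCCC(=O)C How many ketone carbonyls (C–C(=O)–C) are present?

The ketone motif appears at heavy-atom positions 2, 6, 14 in the SMILES.
Other groups present: 1 alkyne.
Ketone count: 3.

3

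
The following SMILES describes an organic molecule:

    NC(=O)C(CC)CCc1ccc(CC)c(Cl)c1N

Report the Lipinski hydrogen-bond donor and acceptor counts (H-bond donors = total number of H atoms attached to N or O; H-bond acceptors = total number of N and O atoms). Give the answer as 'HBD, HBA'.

Donors: find every N or O and count the H atoms it carries.
  atom 1 (N): bond orders sum to 1 → 2 H
  atom 3 (O): bond orders sum to 2 → 0 H
  atom 18 (N): bond orders sum to 1 → 2 H
Lipinski HBD = 4.
Acceptors: N atoms = 2, O atoms = 1 → HBA = 3.

4, 3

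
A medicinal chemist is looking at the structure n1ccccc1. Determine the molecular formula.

C5H5N

Walk through each heavy atom and fill implicit hydrogens from standard valence (C 4, N 3, O 2, S 2, halogen 1); for lowercase aromatic atoms, an aromatic c carries 1 H when it has two neighbours and 0 H with three, and aromatic n carries 0 H:
  atom 1: aromatic n, 2 neighbours → 0 H
  atom 2: aromatic c, 2 neighbours → 1 H
  atom 3: aromatic c, 2 neighbours → 1 H
  atom 4: aromatic c, 2 neighbours → 1 H
  atom 5: aromatic c, 2 neighbours → 1 H
  atom 6: aromatic c, 2 neighbours → 1 H
Totals → C:5, H:5, N:1.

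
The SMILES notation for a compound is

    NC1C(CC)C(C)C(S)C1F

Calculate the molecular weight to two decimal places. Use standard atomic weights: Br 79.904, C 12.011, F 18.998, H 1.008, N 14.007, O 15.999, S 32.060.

First, the molecular formula is C8H16FNS (counting implicit H from valence).
  C: 8 × 12.011 = 96.088
  F: 1 × 18.998 = 18.998
  H: 16 × 1.008 = 16.128
  N: 1 × 14.007 = 14.007
  S: 1 × 32.060 = 32.060
Sum: 8×12.011 + 1×18.998 + 16×1.008 + 1×14.007 + 1×32.060 = 177.281 → 177.28 g/mol.

177.28 g/mol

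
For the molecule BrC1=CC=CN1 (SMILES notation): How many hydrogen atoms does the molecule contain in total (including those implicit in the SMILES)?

4

Walk through each heavy atom and fill implicit hydrogens from standard valence (C 4, N 3, O 2, S 2, halogen 1):
  atom 1: Br (halogen, monovalent) → 0 H
  atom 2: C, bond orders sum to 4 (valence 4) → 0 H
  atom 3: C, bond orders sum to 3 (valence 4) → 1 H
  atom 4: C, bond orders sum to 3 (valence 4) → 1 H
  atom 5: C, bond orders sum to 3 (valence 4) → 1 H
  atom 6: N, bond orders sum to 2 (valence 3) → 1 H
Total hydrogens: 4.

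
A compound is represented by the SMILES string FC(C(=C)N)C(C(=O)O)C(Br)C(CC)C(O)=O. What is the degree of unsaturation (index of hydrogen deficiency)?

3

Degree of unsaturation = (number of rings) + (number of π bonds).
Ring closures in the SMILES: 0.
π bonds: 3 double bonds (each 1 DoU) → 3 DoU from unsaturation.
Total DoU = 0 + 3 = 3.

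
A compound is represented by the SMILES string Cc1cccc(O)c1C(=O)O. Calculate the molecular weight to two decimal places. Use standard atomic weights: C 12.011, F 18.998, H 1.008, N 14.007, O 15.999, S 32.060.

152.15 g/mol

First, the molecular formula is C8H8O3 (counting implicit H from valence).
  C: 8 × 12.011 = 96.088
  H: 8 × 1.008 = 8.064
  O: 3 × 15.999 = 47.997
Sum: 8×12.011 + 8×1.008 + 3×15.999 = 152.149 → 152.15 g/mol.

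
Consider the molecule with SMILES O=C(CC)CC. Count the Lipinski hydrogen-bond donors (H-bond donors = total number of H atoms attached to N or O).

0

Donors: find every N or O and count the H atoms it carries.
  atom 1 (O): bond orders sum to 2 → 0 H
Lipinski HBD = 0.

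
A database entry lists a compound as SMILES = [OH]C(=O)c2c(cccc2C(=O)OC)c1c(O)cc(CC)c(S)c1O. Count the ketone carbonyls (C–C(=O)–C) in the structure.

0

Scan the SMILES for the ketone motif — none present.
Groups that are present: 1 carboxylic acid, 1 ester, 2 hydroxyl, 1 thiol.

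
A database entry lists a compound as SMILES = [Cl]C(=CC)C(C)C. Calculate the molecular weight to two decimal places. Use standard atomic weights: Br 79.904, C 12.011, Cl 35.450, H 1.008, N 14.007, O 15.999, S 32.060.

118.60 g/mol

First, the molecular formula is C6H11Cl (counting implicit H from valence).
  C: 6 × 12.011 = 72.066
  Cl: 1 × 35.450 = 35.450
  H: 11 × 1.008 = 11.088
Sum: 6×12.011 + 1×35.450 + 11×1.008 = 118.604 → 118.60 g/mol.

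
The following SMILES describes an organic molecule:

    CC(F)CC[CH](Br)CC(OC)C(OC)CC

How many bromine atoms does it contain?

1

Scan the SMILES for Br atoms (remember two-letter symbols like Cl and Br are single atoms).
Bromine count: 1.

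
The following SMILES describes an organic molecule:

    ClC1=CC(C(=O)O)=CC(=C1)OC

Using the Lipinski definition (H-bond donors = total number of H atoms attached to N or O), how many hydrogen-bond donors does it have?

1

Donors: find every N or O and count the H atoms it carries.
  atom 6 (O): bond orders sum to 2 → 0 H
  atom 7 (O): bond orders sum to 1 → 1 H
  atom 11 (O): bond orders sum to 2 → 0 H
Lipinski HBD = 1.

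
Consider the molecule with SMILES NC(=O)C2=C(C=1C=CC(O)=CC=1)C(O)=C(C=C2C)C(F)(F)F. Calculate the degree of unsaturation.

Degree of unsaturation = (number of rings) + (number of π bonds).
Ring closures in the SMILES: 2.
π bonds: 7 double bonds (each 1 DoU) → 7 DoU from unsaturation.
Total DoU = 2 + 7 = 9.

9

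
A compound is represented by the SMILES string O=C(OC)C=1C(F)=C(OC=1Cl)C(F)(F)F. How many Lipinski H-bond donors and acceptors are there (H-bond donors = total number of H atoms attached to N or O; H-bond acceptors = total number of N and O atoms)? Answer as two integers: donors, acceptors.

Donors: find every N or O and count the H atoms it carries.
  atom 1 (O): bond orders sum to 2 → 0 H
  atom 3 (O): bond orders sum to 2 → 0 H
  atom 9 (O): bond orders sum to 2 → 0 H
Lipinski HBD = 0.
Acceptors: N atoms = 0, O atoms = 3 → HBA = 3.

0, 3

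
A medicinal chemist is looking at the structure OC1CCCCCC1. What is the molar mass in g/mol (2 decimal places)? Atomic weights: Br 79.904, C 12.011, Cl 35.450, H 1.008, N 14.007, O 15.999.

114.19 g/mol

First, the molecular formula is C7H14O (counting implicit H from valence).
  C: 7 × 12.011 = 84.077
  H: 14 × 1.008 = 14.112
  O: 1 × 15.999 = 15.999
Sum: 7×12.011 + 14×1.008 + 1×15.999 = 114.188 → 114.19 g/mol.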